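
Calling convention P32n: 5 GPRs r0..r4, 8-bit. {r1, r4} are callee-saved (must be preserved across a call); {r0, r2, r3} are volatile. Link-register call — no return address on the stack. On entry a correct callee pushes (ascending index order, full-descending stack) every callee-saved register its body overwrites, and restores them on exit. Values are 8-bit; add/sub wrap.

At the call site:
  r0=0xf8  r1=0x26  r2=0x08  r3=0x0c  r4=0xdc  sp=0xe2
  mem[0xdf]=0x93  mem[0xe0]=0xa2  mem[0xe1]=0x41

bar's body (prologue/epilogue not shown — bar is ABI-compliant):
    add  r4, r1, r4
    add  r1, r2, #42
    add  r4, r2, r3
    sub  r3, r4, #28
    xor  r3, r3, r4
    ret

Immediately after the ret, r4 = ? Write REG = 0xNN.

REG = 0xdc

prologue: push r1 → mem[0xe1]=0x26, sp=0xe1
prologue: push r4 → mem[0xe0]=0xdc, sp=0xe0
body[0] add  r4, r1, r4 → r4=0x02
body[1] add  r1, r2, #42 → r1=0x32
body[2] add  r4, r2, r3 → r4=0x14
body[3] sub  r3, r4, #28 → r3=0xf8
body[4] xor  r3, r3, r4 → r3=0xec
epilogue: pop r4=0xdc, sp=0xe1
epilogue: pop r1=0x26, sp=0xe2
r4 is callee-saved → restored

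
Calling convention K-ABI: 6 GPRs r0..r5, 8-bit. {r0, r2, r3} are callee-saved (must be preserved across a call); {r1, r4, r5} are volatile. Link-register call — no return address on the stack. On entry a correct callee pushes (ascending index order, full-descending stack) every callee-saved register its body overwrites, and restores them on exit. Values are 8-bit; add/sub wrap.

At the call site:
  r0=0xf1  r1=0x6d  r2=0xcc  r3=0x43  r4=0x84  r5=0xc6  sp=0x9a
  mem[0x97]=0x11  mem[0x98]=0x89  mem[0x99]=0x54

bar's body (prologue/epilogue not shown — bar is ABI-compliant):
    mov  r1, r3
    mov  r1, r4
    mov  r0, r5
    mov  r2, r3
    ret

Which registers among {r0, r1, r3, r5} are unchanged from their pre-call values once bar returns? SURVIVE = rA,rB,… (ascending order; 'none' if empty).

SURVIVE = r0,r3,r5

prologue: push r0 -> mem[0x99]=0xf1, sp=0x99
prologue: push r2 -> mem[0x98]=0xcc, sp=0x98
body[0] mov  r1, r3 -> r1=0x43
body[1] mov  r1, r4 -> r1=0x84
body[2] mov  r0, r5 -> r0=0xc6
body[3] mov  r2, r3 -> r2=0x43
epilogue: pop r2=0xcc, sp=0x99
epilogue: pop r0=0xf1, sp=0x9a
r0: callee-saved, written=True
r1: caller-saved, written=True
r3: callee-saved, written=False
r5: caller-saved, written=False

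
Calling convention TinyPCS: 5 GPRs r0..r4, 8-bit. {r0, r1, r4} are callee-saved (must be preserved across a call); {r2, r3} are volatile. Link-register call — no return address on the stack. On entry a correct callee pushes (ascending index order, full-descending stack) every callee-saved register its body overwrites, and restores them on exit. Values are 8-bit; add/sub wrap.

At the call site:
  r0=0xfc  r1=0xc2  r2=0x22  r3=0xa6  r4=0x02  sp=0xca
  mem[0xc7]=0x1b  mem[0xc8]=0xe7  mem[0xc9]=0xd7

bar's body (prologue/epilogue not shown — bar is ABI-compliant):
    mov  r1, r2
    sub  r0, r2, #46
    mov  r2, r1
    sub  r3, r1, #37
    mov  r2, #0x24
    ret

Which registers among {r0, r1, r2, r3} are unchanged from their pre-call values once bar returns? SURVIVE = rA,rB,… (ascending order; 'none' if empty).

prologue: push r0 -> mem[0xc9]=0xfc, sp=0xc9
prologue: push r1 -> mem[0xc8]=0xc2, sp=0xc8
body[0] mov  r1, r2 -> r1=0x22
body[1] sub  r0, r2, #46 -> r0=0xf4
body[2] mov  r2, r1 -> r2=0x22
body[3] sub  r3, r1, #37 -> r3=0xfd
body[4] mov  r2, #0x24 -> r2=0x24
epilogue: pop r1=0xc2, sp=0xc9
epilogue: pop r0=0xfc, sp=0xca
r0: callee-saved, written=True
r1: callee-saved, written=True
r2: caller-saved, written=True
r3: caller-saved, written=True

SURVIVE = r0,r1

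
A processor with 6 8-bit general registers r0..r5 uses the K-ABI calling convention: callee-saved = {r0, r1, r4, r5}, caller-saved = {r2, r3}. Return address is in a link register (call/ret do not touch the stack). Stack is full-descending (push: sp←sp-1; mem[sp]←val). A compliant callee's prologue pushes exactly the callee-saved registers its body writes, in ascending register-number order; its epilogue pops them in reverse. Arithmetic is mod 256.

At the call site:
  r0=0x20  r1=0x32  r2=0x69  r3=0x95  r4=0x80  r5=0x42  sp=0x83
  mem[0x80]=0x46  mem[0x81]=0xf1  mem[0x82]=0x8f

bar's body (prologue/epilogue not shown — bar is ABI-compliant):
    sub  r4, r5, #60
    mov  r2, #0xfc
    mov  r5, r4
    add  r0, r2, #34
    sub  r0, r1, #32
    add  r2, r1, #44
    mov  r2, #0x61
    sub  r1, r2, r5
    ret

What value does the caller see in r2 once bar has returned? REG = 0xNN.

prologue: push r0 → mem[0x82]=0x20, sp=0x82
prologue: push r1 → mem[0x81]=0x32, sp=0x81
prologue: push r4 → mem[0x80]=0x80, sp=0x80
prologue: push r5 → mem[0x7f]=0x42, sp=0x7f
body[0] sub  r4, r5, #60 → r4=0x06
body[1] mov  r2, #0xfc → r2=0xfc
body[2] mov  r5, r4 → r5=0x06
body[3] add  r0, r2, #34 → r0=0x1e
body[4] sub  r0, r1, #32 → r0=0x12
body[5] add  r2, r1, #44 → r2=0x5e
body[6] mov  r2, #0x61 → r2=0x61
body[7] sub  r1, r2, r5 → r1=0x5b
epilogue: pop r5=0x42, sp=0x80
epilogue: pop r4=0x80, sp=0x81
epilogue: pop r1=0x32, sp=0x82
epilogue: pop r0=0x20, sp=0x83
r2 is caller-saved → body value

REG = 0x61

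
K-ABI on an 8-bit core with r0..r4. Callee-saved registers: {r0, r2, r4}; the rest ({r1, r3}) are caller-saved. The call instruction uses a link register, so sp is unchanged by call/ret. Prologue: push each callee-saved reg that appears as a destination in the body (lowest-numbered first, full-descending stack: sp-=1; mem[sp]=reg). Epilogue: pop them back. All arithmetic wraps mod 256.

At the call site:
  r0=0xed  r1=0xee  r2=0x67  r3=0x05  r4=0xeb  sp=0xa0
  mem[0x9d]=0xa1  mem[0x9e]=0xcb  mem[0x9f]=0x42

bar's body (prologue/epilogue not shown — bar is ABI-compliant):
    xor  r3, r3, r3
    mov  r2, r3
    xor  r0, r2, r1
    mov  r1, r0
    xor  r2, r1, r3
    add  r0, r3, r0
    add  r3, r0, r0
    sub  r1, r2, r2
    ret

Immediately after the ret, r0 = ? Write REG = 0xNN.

prologue: push r0 → mem[0x9f]=0xed, sp=0x9f
prologue: push r2 → mem[0x9e]=0x67, sp=0x9e
body[0] xor  r3, r3, r3 → r3=0x00
body[1] mov  r2, r3 → r2=0x00
body[2] xor  r0, r2, r1 → r0=0xee
body[3] mov  r1, r0 → r1=0xee
body[4] xor  r2, r1, r3 → r2=0xee
body[5] add  r0, r3, r0 → r0=0xee
body[6] add  r3, r0, r0 → r3=0xdc
body[7] sub  r1, r2, r2 → r1=0x00
epilogue: pop r2=0x67, sp=0x9f
epilogue: pop r0=0xed, sp=0xa0
r0 is callee-saved → restored

REG = 0xed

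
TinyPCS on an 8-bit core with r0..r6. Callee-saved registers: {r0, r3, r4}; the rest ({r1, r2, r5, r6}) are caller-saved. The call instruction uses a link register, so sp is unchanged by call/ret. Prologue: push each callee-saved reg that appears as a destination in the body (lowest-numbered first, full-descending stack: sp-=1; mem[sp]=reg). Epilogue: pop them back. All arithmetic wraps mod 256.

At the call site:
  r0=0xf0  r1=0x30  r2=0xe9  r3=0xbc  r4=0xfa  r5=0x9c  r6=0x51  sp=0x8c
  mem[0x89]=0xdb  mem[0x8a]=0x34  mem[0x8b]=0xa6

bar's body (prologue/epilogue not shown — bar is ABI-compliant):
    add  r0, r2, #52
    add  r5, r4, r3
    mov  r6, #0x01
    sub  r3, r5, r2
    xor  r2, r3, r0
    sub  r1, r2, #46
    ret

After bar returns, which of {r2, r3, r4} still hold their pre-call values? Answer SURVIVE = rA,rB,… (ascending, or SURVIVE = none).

SURVIVE = r3,r4

prologue: push r0 -> mem[0x8b]=0xf0, sp=0x8b
prologue: push r3 -> mem[0x8a]=0xbc, sp=0x8a
body[0] add  r0, r2, #52 -> r0=0x1d
body[1] add  r5, r4, r3 -> r5=0xb6
body[2] mov  r6, #0x01 -> r6=0x01
body[3] sub  r3, r5, r2 -> r3=0xcd
body[4] xor  r2, r3, r0 -> r2=0xd0
body[5] sub  r1, r2, #46 -> r1=0xa2
epilogue: pop r3=0xbc, sp=0x8b
epilogue: pop r0=0xf0, sp=0x8c
r2: caller-saved, written=True
r3: callee-saved, written=True
r4: callee-saved, written=False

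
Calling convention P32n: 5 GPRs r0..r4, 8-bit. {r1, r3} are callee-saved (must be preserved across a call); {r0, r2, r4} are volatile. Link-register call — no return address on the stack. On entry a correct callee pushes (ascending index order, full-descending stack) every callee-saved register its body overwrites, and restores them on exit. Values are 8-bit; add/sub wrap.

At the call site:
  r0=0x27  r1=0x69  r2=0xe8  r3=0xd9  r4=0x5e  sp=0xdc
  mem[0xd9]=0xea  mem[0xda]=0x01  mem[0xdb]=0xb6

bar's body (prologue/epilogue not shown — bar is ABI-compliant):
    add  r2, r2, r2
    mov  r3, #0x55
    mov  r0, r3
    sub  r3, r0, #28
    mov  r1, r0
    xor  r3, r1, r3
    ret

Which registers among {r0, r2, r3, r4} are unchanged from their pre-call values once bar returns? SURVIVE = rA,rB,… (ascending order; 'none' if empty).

SURVIVE = r3,r4

prologue: push r1 -> mem[0xdb]=0x69, sp=0xdb
prologue: push r3 -> mem[0xda]=0xd9, sp=0xda
body[0] add  r2, r2, r2 -> r2=0xd0
body[1] mov  r3, #0x55 -> r3=0x55
body[2] mov  r0, r3 -> r0=0x55
body[3] sub  r3, r0, #28 -> r3=0x39
body[4] mov  r1, r0 -> r1=0x55
body[5] xor  r3, r1, r3 -> r3=0x6c
epilogue: pop r3=0xd9, sp=0xdb
epilogue: pop r1=0x69, sp=0xdc
r0: caller-saved, written=True
r2: caller-saved, written=True
r3: callee-saved, written=True
r4: caller-saved, written=False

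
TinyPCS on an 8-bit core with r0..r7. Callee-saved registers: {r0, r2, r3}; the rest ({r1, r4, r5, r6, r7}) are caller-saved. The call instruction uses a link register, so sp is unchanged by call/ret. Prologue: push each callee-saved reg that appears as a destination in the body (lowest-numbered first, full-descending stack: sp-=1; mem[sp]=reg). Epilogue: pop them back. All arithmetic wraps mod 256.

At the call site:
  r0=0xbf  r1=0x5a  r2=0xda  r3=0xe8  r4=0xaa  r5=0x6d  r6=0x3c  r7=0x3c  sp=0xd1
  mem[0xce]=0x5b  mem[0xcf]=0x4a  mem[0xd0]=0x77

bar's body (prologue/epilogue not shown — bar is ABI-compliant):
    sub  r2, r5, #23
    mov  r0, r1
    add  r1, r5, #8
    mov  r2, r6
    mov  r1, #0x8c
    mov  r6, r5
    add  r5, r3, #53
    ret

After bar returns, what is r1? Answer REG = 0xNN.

prologue: push r0 → mem[0xd0]=0xbf, sp=0xd0
prologue: push r2 → mem[0xcf]=0xda, sp=0xcf
body[0] sub  r2, r5, #23 → r2=0x56
body[1] mov  r0, r1 → r0=0x5a
body[2] add  r1, r5, #8 → r1=0x75
body[3] mov  r2, r6 → r2=0x3c
body[4] mov  r1, #0x8c → r1=0x8c
body[5] mov  r6, r5 → r6=0x6d
body[6] add  r5, r3, #53 → r5=0x1d
epilogue: pop r2=0xda, sp=0xd0
epilogue: pop r0=0xbf, sp=0xd1
r1 is caller-saved → body value

REG = 0x8c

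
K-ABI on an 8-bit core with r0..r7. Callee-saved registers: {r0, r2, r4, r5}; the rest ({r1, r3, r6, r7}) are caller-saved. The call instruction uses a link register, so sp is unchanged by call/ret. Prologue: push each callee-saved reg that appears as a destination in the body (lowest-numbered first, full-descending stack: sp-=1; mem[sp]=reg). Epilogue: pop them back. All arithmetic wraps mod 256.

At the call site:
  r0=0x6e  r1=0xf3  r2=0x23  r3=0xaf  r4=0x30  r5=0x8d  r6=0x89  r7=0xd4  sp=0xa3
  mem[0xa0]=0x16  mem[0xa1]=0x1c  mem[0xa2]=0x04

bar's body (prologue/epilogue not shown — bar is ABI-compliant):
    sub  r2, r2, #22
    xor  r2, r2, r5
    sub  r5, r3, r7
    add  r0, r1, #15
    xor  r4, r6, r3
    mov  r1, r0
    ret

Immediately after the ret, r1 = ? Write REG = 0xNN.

prologue: push r0 -> mem[0xa2]=0x6e, sp=0xa2
prologue: push r2 -> mem[0xa1]=0x23, sp=0xa1
prologue: push r4 -> mem[0xa0]=0x30, sp=0xa0
prologue: push r5 -> mem[0x9f]=0x8d, sp=0x9f
body[0] sub  r2, r2, #22 -> r2=0x0d
body[1] xor  r2, r2, r5 -> r2=0x80
body[2] sub  r5, r3, r7 -> r5=0xdb
body[3] add  r0, r1, #15 -> r0=0x02
body[4] xor  r4, r6, r3 -> r4=0x26
body[5] mov  r1, r0 -> r1=0x02
epilogue: pop r5=0x8d, sp=0xa0
epilogue: pop r4=0x30, sp=0xa1
epilogue: pop r2=0x23, sp=0xa2
epilogue: pop r0=0x6e, sp=0xa3
r1 is caller-saved -> body value

REG = 0x02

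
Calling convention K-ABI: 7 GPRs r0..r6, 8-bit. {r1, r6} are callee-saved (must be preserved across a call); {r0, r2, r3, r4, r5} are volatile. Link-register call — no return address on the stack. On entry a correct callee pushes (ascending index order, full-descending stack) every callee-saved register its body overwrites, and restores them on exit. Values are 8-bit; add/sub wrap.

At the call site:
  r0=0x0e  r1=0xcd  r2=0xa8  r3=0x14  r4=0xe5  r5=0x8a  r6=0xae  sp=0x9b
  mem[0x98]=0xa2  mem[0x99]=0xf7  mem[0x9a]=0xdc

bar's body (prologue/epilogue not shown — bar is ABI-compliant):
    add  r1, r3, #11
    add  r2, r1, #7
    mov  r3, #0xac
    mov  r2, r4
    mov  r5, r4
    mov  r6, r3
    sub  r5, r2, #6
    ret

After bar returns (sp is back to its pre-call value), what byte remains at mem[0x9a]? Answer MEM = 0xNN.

prologue: push r1 -> mem[0x9a]=0xcd, sp=0x9a
prologue: push r6 -> mem[0x99]=0xae, sp=0x99
body[0] add  r1, r3, #11 -> r1=0x1f
body[1] add  r2, r1, #7 -> r2=0x26
body[2] mov  r3, #0xac -> r3=0xac
body[3] mov  r2, r4 -> r2=0xe5
body[4] mov  r5, r4 -> r5=0xe5
body[5] mov  r6, r3 -> r6=0xac
body[6] sub  r5, r2, #6 -> r5=0xdf
epilogue: pop r6=0xae, sp=0x9a
epilogue: pop r1=0xcd, sp=0x9b
prologue pushed ['r1', 'r6'] at ['0x9a', '0x99']

MEM = 0xcd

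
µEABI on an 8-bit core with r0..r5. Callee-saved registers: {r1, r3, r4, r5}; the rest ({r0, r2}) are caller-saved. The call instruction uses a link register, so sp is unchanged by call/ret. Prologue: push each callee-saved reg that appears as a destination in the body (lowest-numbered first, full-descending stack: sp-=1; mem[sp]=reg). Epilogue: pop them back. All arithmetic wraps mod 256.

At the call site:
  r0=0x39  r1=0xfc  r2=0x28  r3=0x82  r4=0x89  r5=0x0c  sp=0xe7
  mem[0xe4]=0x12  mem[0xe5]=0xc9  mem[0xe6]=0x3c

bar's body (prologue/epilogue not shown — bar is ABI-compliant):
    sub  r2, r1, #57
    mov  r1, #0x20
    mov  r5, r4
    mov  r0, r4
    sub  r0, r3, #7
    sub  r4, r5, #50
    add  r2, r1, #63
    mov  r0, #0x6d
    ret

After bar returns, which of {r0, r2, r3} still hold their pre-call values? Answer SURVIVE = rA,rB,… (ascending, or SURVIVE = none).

SURVIVE = r3

prologue: push r1 -> mem[0xe6]=0xfc, sp=0xe6
prologue: push r4 -> mem[0xe5]=0x89, sp=0xe5
prologue: push r5 -> mem[0xe4]=0x0c, sp=0xe4
body[0] sub  r2, r1, #57 -> r2=0xc3
body[1] mov  r1, #0x20 -> r1=0x20
body[2] mov  r5, r4 -> r5=0x89
body[3] mov  r0, r4 -> r0=0x89
body[4] sub  r0, r3, #7 -> r0=0x7b
body[5] sub  r4, r5, #50 -> r4=0x57
body[6] add  r2, r1, #63 -> r2=0x5f
body[7] mov  r0, #0x6d -> r0=0x6d
epilogue: pop r5=0x0c, sp=0xe5
epilogue: pop r4=0x89, sp=0xe6
epilogue: pop r1=0xfc, sp=0xe7
r0: caller-saved, written=True
r2: caller-saved, written=True
r3: callee-saved, written=False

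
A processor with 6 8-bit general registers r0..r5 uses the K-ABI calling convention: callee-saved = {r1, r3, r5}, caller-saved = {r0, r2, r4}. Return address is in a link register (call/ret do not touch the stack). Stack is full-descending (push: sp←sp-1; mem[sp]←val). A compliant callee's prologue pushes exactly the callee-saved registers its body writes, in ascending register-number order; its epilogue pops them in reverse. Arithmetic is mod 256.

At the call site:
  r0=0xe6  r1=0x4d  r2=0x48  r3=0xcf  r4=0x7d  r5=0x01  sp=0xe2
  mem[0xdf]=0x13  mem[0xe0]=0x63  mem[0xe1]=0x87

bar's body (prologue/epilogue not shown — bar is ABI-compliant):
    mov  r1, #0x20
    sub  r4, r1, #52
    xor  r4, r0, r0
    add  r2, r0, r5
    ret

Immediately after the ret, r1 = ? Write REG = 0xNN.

prologue: push r1 -> mem[0xe1]=0x4d, sp=0xe1
body[0] mov  r1, #0x20 -> r1=0x20
body[1] sub  r4, r1, #52 -> r4=0xec
body[2] xor  r4, r0, r0 -> r4=0x00
body[3] add  r2, r0, r5 -> r2=0xe7
epilogue: pop r1=0x4d, sp=0xe2
r1 is callee-saved -> restored

REG = 0x4d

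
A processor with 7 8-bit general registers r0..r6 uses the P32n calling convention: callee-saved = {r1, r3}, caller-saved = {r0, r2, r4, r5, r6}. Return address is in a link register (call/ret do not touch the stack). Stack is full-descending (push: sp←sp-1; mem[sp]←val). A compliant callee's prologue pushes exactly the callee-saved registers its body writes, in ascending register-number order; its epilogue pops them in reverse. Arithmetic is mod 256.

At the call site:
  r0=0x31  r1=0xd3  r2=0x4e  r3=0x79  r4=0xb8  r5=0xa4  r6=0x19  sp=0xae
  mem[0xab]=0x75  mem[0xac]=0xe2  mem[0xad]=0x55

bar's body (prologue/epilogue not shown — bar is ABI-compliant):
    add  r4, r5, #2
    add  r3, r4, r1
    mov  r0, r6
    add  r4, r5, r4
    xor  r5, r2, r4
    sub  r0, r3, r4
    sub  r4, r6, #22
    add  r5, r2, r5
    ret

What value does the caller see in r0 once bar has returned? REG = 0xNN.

REG = 0x2f

prologue: push r3 → mem[0xad]=0x79, sp=0xad
body[0] add  r4, r5, #2 → r4=0xa6
body[1] add  r3, r4, r1 → r3=0x79
body[2] mov  r0, r6 → r0=0x19
body[3] add  r4, r5, r4 → r4=0x4a
body[4] xor  r5, r2, r4 → r5=0x04
body[5] sub  r0, r3, r4 → r0=0x2f
body[6] sub  r4, r6, #22 → r4=0x03
body[7] add  r5, r2, r5 → r5=0x52
epilogue: pop r3=0x79, sp=0xae
r0 is caller-saved → body value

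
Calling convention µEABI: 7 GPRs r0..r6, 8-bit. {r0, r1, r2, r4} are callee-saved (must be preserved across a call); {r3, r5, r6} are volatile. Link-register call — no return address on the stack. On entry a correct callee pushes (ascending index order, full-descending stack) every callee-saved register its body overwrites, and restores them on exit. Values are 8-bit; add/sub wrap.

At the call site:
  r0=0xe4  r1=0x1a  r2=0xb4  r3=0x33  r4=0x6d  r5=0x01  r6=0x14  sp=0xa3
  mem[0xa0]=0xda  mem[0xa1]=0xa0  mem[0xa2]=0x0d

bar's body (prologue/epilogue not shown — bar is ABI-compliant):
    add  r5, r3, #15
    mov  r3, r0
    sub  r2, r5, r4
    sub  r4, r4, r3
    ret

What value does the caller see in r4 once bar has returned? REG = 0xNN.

REG = 0x6d

prologue: push r2 -> mem[0xa2]=0xb4, sp=0xa2
prologue: push r4 -> mem[0xa1]=0x6d, sp=0xa1
body[0] add  r5, r3, #15 -> r5=0x42
body[1] mov  r3, r0 -> r3=0xe4
body[2] sub  r2, r5, r4 -> r2=0xd5
body[3] sub  r4, r4, r3 -> r4=0x89
epilogue: pop r4=0x6d, sp=0xa2
epilogue: pop r2=0xb4, sp=0xa3
r4 is callee-saved -> restored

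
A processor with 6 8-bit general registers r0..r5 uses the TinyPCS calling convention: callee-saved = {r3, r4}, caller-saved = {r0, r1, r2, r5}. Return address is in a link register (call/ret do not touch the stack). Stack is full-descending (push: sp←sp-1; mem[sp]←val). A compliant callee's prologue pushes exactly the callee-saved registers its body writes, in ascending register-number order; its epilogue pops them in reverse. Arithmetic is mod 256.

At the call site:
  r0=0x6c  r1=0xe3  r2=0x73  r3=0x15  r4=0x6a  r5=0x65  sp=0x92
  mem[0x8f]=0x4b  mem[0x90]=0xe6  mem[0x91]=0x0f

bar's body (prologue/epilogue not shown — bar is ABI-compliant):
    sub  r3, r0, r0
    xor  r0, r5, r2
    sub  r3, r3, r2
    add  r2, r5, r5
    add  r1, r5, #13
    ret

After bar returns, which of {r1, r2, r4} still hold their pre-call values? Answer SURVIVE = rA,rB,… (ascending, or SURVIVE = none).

prologue: push r3 → mem[0x91]=0x15, sp=0x91
body[0] sub  r3, r0, r0 → r3=0x00
body[1] xor  r0, r5, r2 → r0=0x16
body[2] sub  r3, r3, r2 → r3=0x8d
body[3] add  r2, r5, r5 → r2=0xca
body[4] add  r1, r5, #13 → r1=0x72
epilogue: pop r3=0x15, sp=0x92
r1: caller-saved, written=True
r2: caller-saved, written=True
r4: callee-saved, written=False

SURVIVE = r4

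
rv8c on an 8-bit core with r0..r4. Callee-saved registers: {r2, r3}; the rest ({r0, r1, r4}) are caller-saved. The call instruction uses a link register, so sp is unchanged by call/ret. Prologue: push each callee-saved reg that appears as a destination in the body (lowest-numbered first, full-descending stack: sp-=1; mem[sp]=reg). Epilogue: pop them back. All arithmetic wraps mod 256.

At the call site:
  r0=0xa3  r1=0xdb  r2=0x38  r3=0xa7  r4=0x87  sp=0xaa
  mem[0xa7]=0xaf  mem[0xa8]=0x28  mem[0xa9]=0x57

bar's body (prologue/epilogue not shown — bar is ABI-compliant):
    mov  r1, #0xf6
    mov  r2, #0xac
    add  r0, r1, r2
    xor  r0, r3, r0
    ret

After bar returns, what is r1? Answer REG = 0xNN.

prologue: push r2 -> mem[0xa9]=0x38, sp=0xa9
body[0] mov  r1, #0xf6 -> r1=0xf6
body[1] mov  r2, #0xac -> r2=0xac
body[2] add  r0, r1, r2 -> r0=0xa2
body[3] xor  r0, r3, r0 -> r0=0x05
epilogue: pop r2=0x38, sp=0xaa
r1 is caller-saved -> body value

REG = 0xf6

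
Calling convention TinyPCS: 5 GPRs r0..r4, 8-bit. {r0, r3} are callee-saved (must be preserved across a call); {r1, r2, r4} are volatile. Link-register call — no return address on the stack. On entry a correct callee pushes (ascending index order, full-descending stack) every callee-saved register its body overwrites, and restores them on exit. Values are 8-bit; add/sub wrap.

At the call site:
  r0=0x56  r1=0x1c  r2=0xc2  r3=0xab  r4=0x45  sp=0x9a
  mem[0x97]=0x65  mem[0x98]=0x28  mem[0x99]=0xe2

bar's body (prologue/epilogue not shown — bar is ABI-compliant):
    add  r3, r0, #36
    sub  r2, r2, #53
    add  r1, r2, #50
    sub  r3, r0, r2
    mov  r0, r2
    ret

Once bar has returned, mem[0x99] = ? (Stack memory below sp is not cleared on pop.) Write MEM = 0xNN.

MEM = 0x56

prologue: push r0 -> mem[0x99]=0x56, sp=0x99
prologue: push r3 -> mem[0x98]=0xab, sp=0x98
body[0] add  r3, r0, #36 -> r3=0x7a
body[1] sub  r2, r2, #53 -> r2=0x8d
body[2] add  r1, r2, #50 -> r1=0xbf
body[3] sub  r3, r0, r2 -> r3=0xc9
body[4] mov  r0, r2 -> r0=0x8d
epilogue: pop r3=0xab, sp=0x99
epilogue: pop r0=0x56, sp=0x9a
prologue pushed ['r0', 'r3'] at ['0x99', '0x98']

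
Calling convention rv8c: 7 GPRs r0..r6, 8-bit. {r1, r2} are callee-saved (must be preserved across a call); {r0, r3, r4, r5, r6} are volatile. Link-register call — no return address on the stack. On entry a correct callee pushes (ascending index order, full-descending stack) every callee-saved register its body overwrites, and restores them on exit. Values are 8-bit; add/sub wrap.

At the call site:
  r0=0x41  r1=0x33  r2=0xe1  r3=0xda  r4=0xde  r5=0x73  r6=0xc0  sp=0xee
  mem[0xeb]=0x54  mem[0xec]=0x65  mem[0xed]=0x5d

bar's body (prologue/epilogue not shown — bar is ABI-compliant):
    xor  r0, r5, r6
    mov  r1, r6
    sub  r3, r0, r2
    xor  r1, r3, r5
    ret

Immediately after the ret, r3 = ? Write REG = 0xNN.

REG = 0xd2

prologue: push r1 -> mem[0xed]=0x33, sp=0xed
body[0] xor  r0, r5, r6 -> r0=0xb3
body[1] mov  r1, r6 -> r1=0xc0
body[2] sub  r3, r0, r2 -> r3=0xd2
body[3] xor  r1, r3, r5 -> r1=0xa1
epilogue: pop r1=0x33, sp=0xee
r3 is caller-saved -> body value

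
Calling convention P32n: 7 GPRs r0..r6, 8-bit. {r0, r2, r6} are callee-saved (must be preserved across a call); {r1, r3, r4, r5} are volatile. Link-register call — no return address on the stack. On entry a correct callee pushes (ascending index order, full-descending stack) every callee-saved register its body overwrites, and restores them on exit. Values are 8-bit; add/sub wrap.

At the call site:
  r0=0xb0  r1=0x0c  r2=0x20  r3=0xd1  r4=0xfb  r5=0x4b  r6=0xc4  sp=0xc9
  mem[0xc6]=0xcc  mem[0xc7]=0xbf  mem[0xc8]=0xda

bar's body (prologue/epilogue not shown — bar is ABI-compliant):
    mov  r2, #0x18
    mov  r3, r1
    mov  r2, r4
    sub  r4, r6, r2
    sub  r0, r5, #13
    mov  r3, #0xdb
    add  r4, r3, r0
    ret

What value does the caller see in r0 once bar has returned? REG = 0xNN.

prologue: push r0 → mem[0xc8]=0xb0, sp=0xc8
prologue: push r2 → mem[0xc7]=0x20, sp=0xc7
body[0] mov  r2, #0x18 → r2=0x18
body[1] mov  r3, r1 → r3=0x0c
body[2] mov  r2, r4 → r2=0xfb
body[3] sub  r4, r6, r2 → r4=0xc9
body[4] sub  r0, r5, #13 → r0=0x3e
body[5] mov  r3, #0xdb → r3=0xdb
body[6] add  r4, r3, r0 → r4=0x19
epilogue: pop r2=0x20, sp=0xc8
epilogue: pop r0=0xb0, sp=0xc9
r0 is callee-saved → restored

REG = 0xb0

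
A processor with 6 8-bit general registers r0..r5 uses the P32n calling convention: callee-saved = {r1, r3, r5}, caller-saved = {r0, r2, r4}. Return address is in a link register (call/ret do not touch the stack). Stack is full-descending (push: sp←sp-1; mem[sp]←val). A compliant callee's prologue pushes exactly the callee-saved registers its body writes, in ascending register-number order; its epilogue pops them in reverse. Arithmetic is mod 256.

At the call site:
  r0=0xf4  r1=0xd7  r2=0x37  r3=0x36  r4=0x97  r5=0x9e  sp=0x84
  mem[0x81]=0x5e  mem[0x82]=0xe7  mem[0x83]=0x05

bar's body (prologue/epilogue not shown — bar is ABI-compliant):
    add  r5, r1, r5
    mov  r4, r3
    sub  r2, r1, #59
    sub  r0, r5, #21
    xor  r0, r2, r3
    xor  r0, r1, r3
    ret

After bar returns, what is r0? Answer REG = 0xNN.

prologue: push r5 -> mem[0x83]=0x9e, sp=0x83
body[0] add  r5, r1, r5 -> r5=0x75
body[1] mov  r4, r3 -> r4=0x36
body[2] sub  r2, r1, #59 -> r2=0x9c
body[3] sub  r0, r5, #21 -> r0=0x60
body[4] xor  r0, r2, r3 -> r0=0xaa
body[5] xor  r0, r1, r3 -> r0=0xe1
epilogue: pop r5=0x9e, sp=0x84
r0 is caller-saved -> body value

REG = 0xe1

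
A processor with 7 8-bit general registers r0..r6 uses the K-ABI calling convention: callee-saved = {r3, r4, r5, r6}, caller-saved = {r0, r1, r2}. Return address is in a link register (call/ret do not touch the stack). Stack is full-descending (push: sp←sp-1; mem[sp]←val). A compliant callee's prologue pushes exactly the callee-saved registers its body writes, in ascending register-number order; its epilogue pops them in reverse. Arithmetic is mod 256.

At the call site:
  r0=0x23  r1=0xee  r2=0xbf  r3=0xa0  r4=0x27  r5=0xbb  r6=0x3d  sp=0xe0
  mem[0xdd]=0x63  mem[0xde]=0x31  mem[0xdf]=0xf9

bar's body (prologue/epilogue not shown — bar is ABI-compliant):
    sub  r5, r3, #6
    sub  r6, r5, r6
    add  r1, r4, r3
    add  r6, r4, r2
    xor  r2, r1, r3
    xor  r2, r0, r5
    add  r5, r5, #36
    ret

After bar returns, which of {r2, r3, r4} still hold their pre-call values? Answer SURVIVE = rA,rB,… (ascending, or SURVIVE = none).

SURVIVE = r3,r4

prologue: push r5 → mem[0xdf]=0xbb, sp=0xdf
prologue: push r6 → mem[0xde]=0x3d, sp=0xde
body[0] sub  r5, r3, #6 → r5=0x9a
body[1] sub  r6, r5, r6 → r6=0x5d
body[2] add  r1, r4, r3 → r1=0xc7
body[3] add  r6, r4, r2 → r6=0xe6
body[4] xor  r2, r1, r3 → r2=0x67
body[5] xor  r2, r0, r5 → r2=0xb9
body[6] add  r5, r5, #36 → r5=0xbe
epilogue: pop r6=0x3d, sp=0xdf
epilogue: pop r5=0xbb, sp=0xe0
r2: caller-saved, written=True
r3: callee-saved, written=False
r4: callee-saved, written=False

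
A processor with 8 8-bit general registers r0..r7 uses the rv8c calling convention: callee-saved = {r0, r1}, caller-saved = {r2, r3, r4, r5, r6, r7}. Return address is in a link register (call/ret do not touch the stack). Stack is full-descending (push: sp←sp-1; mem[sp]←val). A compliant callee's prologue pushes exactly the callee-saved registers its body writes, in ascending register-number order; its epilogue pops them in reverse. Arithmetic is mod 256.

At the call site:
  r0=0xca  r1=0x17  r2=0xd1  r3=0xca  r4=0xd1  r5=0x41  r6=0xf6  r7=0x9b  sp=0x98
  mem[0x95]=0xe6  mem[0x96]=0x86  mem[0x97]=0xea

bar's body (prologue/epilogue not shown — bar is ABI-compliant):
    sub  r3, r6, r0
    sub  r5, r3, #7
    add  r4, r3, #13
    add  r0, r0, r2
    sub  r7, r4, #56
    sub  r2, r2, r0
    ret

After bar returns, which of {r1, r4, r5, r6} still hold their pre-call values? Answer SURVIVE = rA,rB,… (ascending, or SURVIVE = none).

SURVIVE = r1,r6

prologue: push r0 → mem[0x97]=0xca, sp=0x97
body[0] sub  r3, r6, r0 → r3=0x2c
body[1] sub  r5, r3, #7 → r5=0x25
body[2] add  r4, r3, #13 → r4=0x39
body[3] add  r0, r0, r2 → r0=0x9b
body[4] sub  r7, r4, #56 → r7=0x01
body[5] sub  r2, r2, r0 → r2=0x36
epilogue: pop r0=0xca, sp=0x98
r1: callee-saved, written=False
r4: caller-saved, written=True
r5: caller-saved, written=True
r6: caller-saved, written=False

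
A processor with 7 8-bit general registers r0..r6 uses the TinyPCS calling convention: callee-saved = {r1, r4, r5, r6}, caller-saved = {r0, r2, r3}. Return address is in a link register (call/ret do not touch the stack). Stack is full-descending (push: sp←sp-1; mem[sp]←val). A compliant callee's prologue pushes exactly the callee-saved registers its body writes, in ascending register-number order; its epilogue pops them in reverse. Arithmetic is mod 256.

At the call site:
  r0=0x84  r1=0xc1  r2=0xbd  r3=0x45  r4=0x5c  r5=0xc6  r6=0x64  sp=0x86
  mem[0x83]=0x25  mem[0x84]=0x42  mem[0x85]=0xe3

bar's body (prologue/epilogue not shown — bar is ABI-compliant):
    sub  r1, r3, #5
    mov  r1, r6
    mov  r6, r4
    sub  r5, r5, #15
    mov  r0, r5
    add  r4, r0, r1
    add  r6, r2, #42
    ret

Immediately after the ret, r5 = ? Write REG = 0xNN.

REG = 0xc6

prologue: push r1 -> mem[0x85]=0xc1, sp=0x85
prologue: push r4 -> mem[0x84]=0x5c, sp=0x84
prologue: push r5 -> mem[0x83]=0xc6, sp=0x83
prologue: push r6 -> mem[0x82]=0x64, sp=0x82
body[0] sub  r1, r3, #5 -> r1=0x40
body[1] mov  r1, r6 -> r1=0x64
body[2] mov  r6, r4 -> r6=0x5c
body[3] sub  r5, r5, #15 -> r5=0xb7
body[4] mov  r0, r5 -> r0=0xb7
body[5] add  r4, r0, r1 -> r4=0x1b
body[6] add  r6, r2, #42 -> r6=0xe7
epilogue: pop r6=0x64, sp=0x83
epilogue: pop r5=0xc6, sp=0x84
epilogue: pop r4=0x5c, sp=0x85
epilogue: pop r1=0xc1, sp=0x86
r5 is callee-saved -> restored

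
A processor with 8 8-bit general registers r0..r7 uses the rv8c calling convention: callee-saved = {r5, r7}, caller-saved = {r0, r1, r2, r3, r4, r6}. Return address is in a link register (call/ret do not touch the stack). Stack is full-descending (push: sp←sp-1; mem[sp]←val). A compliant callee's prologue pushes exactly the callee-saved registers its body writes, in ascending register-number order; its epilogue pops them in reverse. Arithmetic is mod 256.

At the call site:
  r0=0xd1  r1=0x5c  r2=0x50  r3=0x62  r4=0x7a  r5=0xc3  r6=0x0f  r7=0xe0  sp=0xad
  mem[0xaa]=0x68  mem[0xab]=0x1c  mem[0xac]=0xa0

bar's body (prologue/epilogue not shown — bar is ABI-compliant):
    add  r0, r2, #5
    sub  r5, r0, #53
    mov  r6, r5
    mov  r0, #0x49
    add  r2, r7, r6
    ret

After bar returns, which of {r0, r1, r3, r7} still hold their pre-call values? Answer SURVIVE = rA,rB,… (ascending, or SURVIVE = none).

prologue: push r5 → mem[0xac]=0xc3, sp=0xac
body[0] add  r0, r2, #5 → r0=0x55
body[1] sub  r5, r0, #53 → r5=0x20
body[2] mov  r6, r5 → r6=0x20
body[3] mov  r0, #0x49 → r0=0x49
body[4] add  r2, r7, r6 → r2=0x00
epilogue: pop r5=0xc3, sp=0xad
r0: caller-saved, written=True
r1: caller-saved, written=False
r3: caller-saved, written=False
r7: callee-saved, written=False

SURVIVE = r1,r3,r7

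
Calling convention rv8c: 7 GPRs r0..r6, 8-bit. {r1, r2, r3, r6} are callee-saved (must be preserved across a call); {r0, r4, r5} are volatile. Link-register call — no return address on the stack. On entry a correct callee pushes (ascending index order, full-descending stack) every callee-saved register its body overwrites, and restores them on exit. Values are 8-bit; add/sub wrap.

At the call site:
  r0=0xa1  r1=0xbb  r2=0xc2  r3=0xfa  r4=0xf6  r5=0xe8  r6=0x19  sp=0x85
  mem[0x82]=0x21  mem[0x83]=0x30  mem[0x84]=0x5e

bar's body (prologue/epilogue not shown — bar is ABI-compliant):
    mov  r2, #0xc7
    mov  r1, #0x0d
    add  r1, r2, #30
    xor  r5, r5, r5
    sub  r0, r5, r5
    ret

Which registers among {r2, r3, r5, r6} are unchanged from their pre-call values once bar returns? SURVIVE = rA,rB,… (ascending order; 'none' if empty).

SURVIVE = r2,r3,r6

prologue: push r1 -> mem[0x84]=0xbb, sp=0x84
prologue: push r2 -> mem[0x83]=0xc2, sp=0x83
body[0] mov  r2, #0xc7 -> r2=0xc7
body[1] mov  r1, #0x0d -> r1=0x0d
body[2] add  r1, r2, #30 -> r1=0xe5
body[3] xor  r5, r5, r5 -> r5=0x00
body[4] sub  r0, r5, r5 -> r0=0x00
epilogue: pop r2=0xc2, sp=0x84
epilogue: pop r1=0xbb, sp=0x85
r2: callee-saved, written=True
r3: callee-saved, written=False
r5: caller-saved, written=True
r6: callee-saved, written=False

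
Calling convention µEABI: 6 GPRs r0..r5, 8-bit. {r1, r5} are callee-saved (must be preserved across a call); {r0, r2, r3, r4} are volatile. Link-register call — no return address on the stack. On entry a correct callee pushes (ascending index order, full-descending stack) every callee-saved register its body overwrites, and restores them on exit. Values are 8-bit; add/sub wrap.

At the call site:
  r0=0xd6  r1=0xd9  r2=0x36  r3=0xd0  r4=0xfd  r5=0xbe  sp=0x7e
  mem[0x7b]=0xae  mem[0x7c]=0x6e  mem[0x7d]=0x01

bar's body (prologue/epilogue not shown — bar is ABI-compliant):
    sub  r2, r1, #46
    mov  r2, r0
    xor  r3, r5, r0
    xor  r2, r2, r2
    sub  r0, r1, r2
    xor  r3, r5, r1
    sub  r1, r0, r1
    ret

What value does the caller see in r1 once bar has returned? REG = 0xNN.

prologue: push r1 → mem[0x7d]=0xd9, sp=0x7d
body[0] sub  r2, r1, #46 → r2=0xab
body[1] mov  r2, r0 → r2=0xd6
body[2] xor  r3, r5, r0 → r3=0x68
body[3] xor  r2, r2, r2 → r2=0x00
body[4] sub  r0, r1, r2 → r0=0xd9
body[5] xor  r3, r5, r1 → r3=0x67
body[6] sub  r1, r0, r1 → r1=0x00
epilogue: pop r1=0xd9, sp=0x7e
r1 is callee-saved → restored

REG = 0xd9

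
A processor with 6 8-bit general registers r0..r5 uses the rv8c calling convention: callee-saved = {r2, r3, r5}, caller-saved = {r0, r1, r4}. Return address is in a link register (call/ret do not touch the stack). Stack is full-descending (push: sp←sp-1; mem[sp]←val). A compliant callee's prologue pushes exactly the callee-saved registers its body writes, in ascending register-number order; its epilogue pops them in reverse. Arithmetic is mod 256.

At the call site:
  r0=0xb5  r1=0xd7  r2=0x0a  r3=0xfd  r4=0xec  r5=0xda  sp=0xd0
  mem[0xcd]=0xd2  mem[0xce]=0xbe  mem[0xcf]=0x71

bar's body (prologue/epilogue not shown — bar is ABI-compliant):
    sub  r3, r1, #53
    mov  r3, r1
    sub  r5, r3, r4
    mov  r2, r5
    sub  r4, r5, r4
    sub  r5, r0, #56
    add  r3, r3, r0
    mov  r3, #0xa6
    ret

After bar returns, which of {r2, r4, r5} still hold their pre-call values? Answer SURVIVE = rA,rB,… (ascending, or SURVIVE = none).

SURVIVE = r2,r5

prologue: push r2 → mem[0xcf]=0x0a, sp=0xcf
prologue: push r3 → mem[0xce]=0xfd, sp=0xce
prologue: push r5 → mem[0xcd]=0xda, sp=0xcd
body[0] sub  r3, r1, #53 → r3=0xa2
body[1] mov  r3, r1 → r3=0xd7
body[2] sub  r5, r3, r4 → r5=0xeb
body[3] mov  r2, r5 → r2=0xeb
body[4] sub  r4, r5, r4 → r4=0xff
body[5] sub  r5, r0, #56 → r5=0x7d
body[6] add  r3, r3, r0 → r3=0x8c
body[7] mov  r3, #0xa6 → r3=0xa6
epilogue: pop r5=0xda, sp=0xce
epilogue: pop r3=0xfd, sp=0xcf
epilogue: pop r2=0x0a, sp=0xd0
r2: callee-saved, written=True
r4: caller-saved, written=True
r5: callee-saved, written=True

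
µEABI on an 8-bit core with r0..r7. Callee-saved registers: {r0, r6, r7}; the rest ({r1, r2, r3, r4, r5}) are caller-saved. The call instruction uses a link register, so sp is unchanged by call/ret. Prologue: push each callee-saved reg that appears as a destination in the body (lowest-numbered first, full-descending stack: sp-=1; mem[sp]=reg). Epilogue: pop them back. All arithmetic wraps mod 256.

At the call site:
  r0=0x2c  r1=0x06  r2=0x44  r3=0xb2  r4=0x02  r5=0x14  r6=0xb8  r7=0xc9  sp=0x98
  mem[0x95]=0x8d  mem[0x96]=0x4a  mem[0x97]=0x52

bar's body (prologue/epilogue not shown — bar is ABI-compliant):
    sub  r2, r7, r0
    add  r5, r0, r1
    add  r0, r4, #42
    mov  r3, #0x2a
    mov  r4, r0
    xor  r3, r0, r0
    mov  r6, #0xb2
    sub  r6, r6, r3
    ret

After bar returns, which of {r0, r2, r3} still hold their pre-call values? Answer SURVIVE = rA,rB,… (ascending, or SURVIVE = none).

SURVIVE = r0

prologue: push r0 → mem[0x97]=0x2c, sp=0x97
prologue: push r6 → mem[0x96]=0xb8, sp=0x96
body[0] sub  r2, r7, r0 → r2=0x9d
body[1] add  r5, r0, r1 → r5=0x32
body[2] add  r0, r4, #42 → r0=0x2c
body[3] mov  r3, #0x2a → r3=0x2a
body[4] mov  r4, r0 → r4=0x2c
body[5] xor  r3, r0, r0 → r3=0x00
body[6] mov  r6, #0xb2 → r6=0xb2
body[7] sub  r6, r6, r3 → r6=0xb2
epilogue: pop r6=0xb8, sp=0x97
epilogue: pop r0=0x2c, sp=0x98
r0: callee-saved, written=True
r2: caller-saved, written=True
r3: caller-saved, written=True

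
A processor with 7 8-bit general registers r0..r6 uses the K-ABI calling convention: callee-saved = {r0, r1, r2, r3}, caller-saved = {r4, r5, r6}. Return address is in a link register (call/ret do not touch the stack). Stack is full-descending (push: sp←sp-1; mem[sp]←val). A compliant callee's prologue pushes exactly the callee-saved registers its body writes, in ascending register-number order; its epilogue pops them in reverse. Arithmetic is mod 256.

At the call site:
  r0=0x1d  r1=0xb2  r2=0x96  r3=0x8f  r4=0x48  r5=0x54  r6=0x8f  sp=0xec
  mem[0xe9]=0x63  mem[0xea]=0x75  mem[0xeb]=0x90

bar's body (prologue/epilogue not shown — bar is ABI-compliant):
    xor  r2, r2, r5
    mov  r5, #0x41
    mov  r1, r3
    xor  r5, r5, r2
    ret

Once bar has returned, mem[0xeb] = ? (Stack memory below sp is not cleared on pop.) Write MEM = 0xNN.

prologue: push r1 -> mem[0xeb]=0xb2, sp=0xeb
prologue: push r2 -> mem[0xea]=0x96, sp=0xea
body[0] xor  r2, r2, r5 -> r2=0xc2
body[1] mov  r5, #0x41 -> r5=0x41
body[2] mov  r1, r3 -> r1=0x8f
body[3] xor  r5, r5, r2 -> r5=0x83
epilogue: pop r2=0x96, sp=0xeb
epilogue: pop r1=0xb2, sp=0xec
prologue pushed ['r1', 'r2'] at ['0xeb', '0xea']

MEM = 0xb2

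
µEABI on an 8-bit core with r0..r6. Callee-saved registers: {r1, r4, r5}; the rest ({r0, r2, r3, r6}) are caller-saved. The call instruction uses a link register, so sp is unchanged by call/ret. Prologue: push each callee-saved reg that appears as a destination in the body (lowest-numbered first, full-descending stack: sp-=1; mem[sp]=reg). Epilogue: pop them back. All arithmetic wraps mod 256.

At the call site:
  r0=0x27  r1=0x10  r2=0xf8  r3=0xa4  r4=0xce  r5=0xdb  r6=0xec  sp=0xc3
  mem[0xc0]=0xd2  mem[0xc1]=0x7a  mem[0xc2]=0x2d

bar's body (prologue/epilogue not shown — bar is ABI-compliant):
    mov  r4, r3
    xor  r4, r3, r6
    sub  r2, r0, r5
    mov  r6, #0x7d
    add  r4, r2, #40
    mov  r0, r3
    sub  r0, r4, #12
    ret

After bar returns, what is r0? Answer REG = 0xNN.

REG = 0x68

prologue: push r4 → mem[0xc2]=0xce, sp=0xc2
body[0] mov  r4, r3 → r4=0xa4
body[1] xor  r4, r3, r6 → r4=0x48
body[2] sub  r2, r0, r5 → r2=0x4c
body[3] mov  r6, #0x7d → r6=0x7d
body[4] add  r4, r2, #40 → r4=0x74
body[5] mov  r0, r3 → r0=0xa4
body[6] sub  r0, r4, #12 → r0=0x68
epilogue: pop r4=0xce, sp=0xc3
r0 is caller-saved → body value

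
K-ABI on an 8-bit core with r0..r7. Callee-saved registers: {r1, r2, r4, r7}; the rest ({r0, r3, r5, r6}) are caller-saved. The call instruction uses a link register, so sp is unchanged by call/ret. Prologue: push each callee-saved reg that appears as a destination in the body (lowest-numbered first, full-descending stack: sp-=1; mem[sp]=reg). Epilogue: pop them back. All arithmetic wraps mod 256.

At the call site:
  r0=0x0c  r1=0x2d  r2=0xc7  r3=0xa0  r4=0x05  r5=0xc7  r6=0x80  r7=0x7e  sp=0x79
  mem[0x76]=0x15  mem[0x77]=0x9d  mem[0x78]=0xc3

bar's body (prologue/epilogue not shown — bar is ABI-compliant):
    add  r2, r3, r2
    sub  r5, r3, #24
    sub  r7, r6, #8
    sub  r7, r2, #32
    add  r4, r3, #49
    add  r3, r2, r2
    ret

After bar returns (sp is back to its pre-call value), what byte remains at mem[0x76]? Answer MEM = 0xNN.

prologue: push r2 -> mem[0x78]=0xc7, sp=0x78
prologue: push r4 -> mem[0x77]=0x05, sp=0x77
prologue: push r7 -> mem[0x76]=0x7e, sp=0x76
body[0] add  r2, r3, r2 -> r2=0x67
body[1] sub  r5, r3, #24 -> r5=0x88
body[2] sub  r7, r6, #8 -> r7=0x78
body[3] sub  r7, r2, #32 -> r7=0x47
body[4] add  r4, r3, #49 -> r4=0xd1
body[5] add  r3, r2, r2 -> r3=0xce
epilogue: pop r7=0x7e, sp=0x77
epilogue: pop r4=0x05, sp=0x78
epilogue: pop r2=0xc7, sp=0x79
prologue pushed ['r2', 'r4', 'r7'] at ['0x78', '0x77', '0x76']

MEM = 0x7e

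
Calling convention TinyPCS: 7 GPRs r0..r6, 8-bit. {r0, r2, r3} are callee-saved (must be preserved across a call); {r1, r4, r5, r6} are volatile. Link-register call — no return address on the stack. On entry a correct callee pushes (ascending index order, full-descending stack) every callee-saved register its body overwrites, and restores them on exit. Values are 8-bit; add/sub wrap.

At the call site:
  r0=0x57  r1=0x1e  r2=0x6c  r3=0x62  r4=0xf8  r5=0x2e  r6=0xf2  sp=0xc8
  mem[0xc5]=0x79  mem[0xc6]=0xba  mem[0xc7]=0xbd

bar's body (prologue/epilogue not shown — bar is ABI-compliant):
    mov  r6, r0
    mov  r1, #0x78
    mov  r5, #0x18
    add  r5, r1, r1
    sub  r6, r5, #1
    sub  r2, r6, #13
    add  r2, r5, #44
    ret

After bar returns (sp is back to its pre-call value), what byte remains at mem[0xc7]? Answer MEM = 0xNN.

MEM = 0x6c

prologue: push r2 -> mem[0xc7]=0x6c, sp=0xc7
body[0] mov  r6, r0 -> r6=0x57
body[1] mov  r1, #0x78 -> r1=0x78
body[2] mov  r5, #0x18 -> r5=0x18
body[3] add  r5, r1, r1 -> r5=0xf0
body[4] sub  r6, r5, #1 -> r6=0xef
body[5] sub  r2, r6, #13 -> r2=0xe2
body[6] add  r2, r5, #44 -> r2=0x1c
epilogue: pop r2=0x6c, sp=0xc8
prologue pushed ['r2'] at ['0xc7']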